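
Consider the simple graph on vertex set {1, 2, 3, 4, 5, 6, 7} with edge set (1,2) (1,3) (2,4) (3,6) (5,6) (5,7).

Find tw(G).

1

A width-1 tree decomposition is:
Bags: B1 = {2, 4}  B2 = {1, 2}  B3 = {1, 3}  B4 = {3, 6}  B5 = {5, 6}  B6 = {5, 7}
Tree: B1–B2, B2–B3, B3–B4, B4–B5, B5–B6
The largest bag has 2 vertices, giving width 1; this decomposition certifies tw(G) ≤ 1. Since G has at least one edge (e.g. 4–2), it is not an edgeless graph, so tw(G) ≥ 1. Hence tw(G) = 1 exactly.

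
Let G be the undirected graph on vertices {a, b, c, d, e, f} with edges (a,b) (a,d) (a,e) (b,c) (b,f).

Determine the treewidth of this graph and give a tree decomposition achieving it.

Treewidth 1.
One optimal decomposition is:
Bags: B1 = {a, b}  B2 = {b, c}  B3 = {a, e}  B4 = {a, d}  B5 = {b, f}
Tree: B1–B2, B1–B3, B1–B4, B2–B5

Each bag holds 2 vertices, so the decomposition has width 1, which upper-bounds the treewidth. Any graph with an edge has treewidth ≥ 1, and G has the edge b–a. The upper and lower bounds meet at 1, so that is the treewidth.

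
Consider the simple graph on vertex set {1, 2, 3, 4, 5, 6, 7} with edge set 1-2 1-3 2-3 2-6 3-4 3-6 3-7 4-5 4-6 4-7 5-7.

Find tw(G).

A width-2 tree decomposition is:
Bags: B1 = {3, 4, 7}  B2 = {3, 4, 6}  B3 = {4, 5, 7}  B4 = {2, 3, 6}  B5 = {1, 2, 3}
Tree: B1–B2, B1–B3, B2–B4, B4–B5
The largest bag has 3 vertices, giving width 2; this decomposition certifies tw(G) ≤ 2. On the other hand G contains the 3-clique {1, 2, 3}. A clique must lie in a single bag of any decomposition, so no decomposition can have width below 2. The upper and lower bounds meet at 2, so that is the treewidth.

2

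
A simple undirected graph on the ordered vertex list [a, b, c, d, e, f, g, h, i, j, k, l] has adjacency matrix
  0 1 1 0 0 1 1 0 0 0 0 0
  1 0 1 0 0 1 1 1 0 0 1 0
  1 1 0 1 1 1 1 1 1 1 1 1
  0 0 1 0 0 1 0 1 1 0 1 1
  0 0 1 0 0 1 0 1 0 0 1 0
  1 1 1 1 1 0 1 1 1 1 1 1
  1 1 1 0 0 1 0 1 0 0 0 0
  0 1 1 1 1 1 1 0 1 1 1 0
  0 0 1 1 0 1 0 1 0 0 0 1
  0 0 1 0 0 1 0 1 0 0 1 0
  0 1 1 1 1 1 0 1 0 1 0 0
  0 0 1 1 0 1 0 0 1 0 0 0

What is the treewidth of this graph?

A width-4 tree decomposition is:
Bags: B1 = {c, d, f, h, k}  B2 = {c, d, f, h, i}  B3 = {c, f, h, j, k}  B4 = {c, e, f, h, k}  B5 = {b, c, f, h, k}  B6 = {c, d, f, i, l}  B7 = {b, c, f, g, h}  B8 = {a, b, c, f, g}
Tree: B1–B2, B1–B3, B3–B4, B4–B5, B2–B6, B5–B7, B7–B8
The largest bag has 5 vertices, giving width 4; this decomposition certifies tw(G) ≤ 4. On the other hand G contains the 5-clique {b, c, f, g, h}. A clique must lie in a single bag of any decomposition, so no decomposition can have width below 4. The upper and lower bounds meet at 4, so that is the treewidth.

4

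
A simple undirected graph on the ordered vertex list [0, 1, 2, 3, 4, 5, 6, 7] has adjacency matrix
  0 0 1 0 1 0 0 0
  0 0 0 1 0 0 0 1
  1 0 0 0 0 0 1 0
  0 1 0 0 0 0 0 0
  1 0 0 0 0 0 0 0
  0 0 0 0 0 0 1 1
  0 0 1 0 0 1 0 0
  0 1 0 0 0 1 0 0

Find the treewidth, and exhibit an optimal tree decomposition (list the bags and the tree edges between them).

Treewidth 1.
One optimal decomposition is:
Bags: B1 = {0, 4}  B2 = {0, 2}  B3 = {2, 6}  B4 = {5, 6}  B5 = {5, 7}  B6 = {1, 7}  B7 = {1, 3}
Tree: B1–B2, B2–B3, B3–B4, B4–B5, B5–B6, B6–B7

Each bag holds 2 vertices, so the decomposition has width 1, which upper-bounds the treewidth. Any graph with an edge has treewidth ≥ 1, and G has the edge 4–0. Hence tw(G) = 1 exactly.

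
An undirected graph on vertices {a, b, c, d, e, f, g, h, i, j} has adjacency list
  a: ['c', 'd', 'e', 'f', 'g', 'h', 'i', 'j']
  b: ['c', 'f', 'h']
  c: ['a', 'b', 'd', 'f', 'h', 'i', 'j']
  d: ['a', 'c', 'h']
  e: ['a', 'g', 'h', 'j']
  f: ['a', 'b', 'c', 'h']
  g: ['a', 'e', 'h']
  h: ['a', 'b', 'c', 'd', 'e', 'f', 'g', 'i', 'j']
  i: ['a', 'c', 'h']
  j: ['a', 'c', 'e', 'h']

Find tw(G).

A width-3 tree decomposition is:
Bags: B1 = {a, c, h, j}  B2 = {a, c, d, h}  B3 = {a, c, f, h}  B4 = {a, e, h, j}  B5 = {a, c, h, i}  B6 = {b, c, f, h}  B7 = {a, e, g, h}
Tree: B1–B2, B2–B3, B1–B4, B2–B5, B3–B6, B4–B7
Each bag holds 4 vertices, so the decomposition has width 3, which upper-bounds the treewidth. For the lower bound, the 4 vertices {a, e, g, h} are pairwise adjacent, and any tree decomposition puts a clique entirely inside one bag — forcing width ≥ 3. Hence tw(G) = 3 exactly.

3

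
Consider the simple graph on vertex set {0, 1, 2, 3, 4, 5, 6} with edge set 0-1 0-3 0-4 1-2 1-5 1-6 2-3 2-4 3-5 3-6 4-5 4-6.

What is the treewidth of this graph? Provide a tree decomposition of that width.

Each bag holds 4 vertices, so the decomposition has width 3, which upper-bounds the treewidth. For the lower bound: the 4 vertex sets {0,3}, {2,4}, {1}, {5} are disjoint, each induces a connected subgraph, and every pair is joined by at least one edge of G. Contracting each set to a single vertex therefore yields K_{4} as a minor, and since treewidth is minor-monotone, tw(G) ≥ tw(K_{4}) = 3. Therefore the treewidth is 3.

Treewidth 3.
Bags: B1 = {0, 1, 3, 4}  B2 = {1, 2, 3, 4}  B3 = {1, 3, 4, 5}  B4 = {1, 3, 4, 6}
Tree: B1–B2, B2–B3, B3–B4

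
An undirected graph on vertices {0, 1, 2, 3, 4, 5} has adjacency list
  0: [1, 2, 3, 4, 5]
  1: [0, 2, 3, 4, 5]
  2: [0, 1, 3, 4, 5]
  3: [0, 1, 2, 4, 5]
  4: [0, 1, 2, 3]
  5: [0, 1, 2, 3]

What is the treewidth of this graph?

4

A width-4 tree decomposition is:
Bags: B1 = {0, 1, 2, 3, 4}  B2 = {0, 1, 2, 3, 5}
Tree: B1–B2
Every bag has size at most 5, so the width is 5 − 1 = 4 and tw(G) ≤ 4. On the other hand G contains the 5-clique {0, 1, 2, 3, 4}. A clique must lie in a single bag of any decomposition, so no decomposition can have width below 4. Hence tw(G) = 4 exactly.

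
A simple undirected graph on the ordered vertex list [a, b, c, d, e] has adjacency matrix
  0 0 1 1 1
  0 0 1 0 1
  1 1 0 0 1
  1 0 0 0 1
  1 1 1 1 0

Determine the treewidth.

A width-2 tree decomposition is:
Bags: B1 = {b, c, e}  B2 = {a, c, e}  B3 = {a, d, e}
Tree: B1–B2, B2–B3
Every bag has size at most 3, so the width is 3 − 1 = 2 and tw(G) ≤ 2. On the other hand G contains the 3-clique {a, d, e}. A clique must lie in a single bag of any decomposition, so no decomposition can have width below 2. Combining the bounds, tw(G) = 2.

2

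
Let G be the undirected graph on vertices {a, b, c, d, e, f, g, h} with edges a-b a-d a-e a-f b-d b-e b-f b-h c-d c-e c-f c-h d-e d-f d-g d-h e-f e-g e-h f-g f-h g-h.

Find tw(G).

4

A width-4 tree decomposition is:
Bags: B1 = {d, e, f, g, h}  B2 = {b, d, e, f, h}  B3 = {a, b, d, e, f}  B4 = {c, d, e, f, h}
Tree: B1–B2, B2–B3, B2–B4
Each bag holds 5 vertices, so the decomposition has width 4, which upper-bounds the treewidth. On the other hand G contains the 5-clique {d, e, f, g, h}. A clique must lie in a single bag of any decomposition, so no decomposition can have width below 4. Hence tw(G) = 4 exactly.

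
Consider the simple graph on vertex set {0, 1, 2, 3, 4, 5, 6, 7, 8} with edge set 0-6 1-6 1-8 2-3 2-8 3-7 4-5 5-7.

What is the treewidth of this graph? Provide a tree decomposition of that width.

The largest bag has 2 vertices, giving width 1; this decomposition certifies tw(G) ≤ 1. Since G has at least one edge (e.g. 4–5), it is not an edgeless graph, so tw(G) ≥ 1. Combining the bounds, tw(G) = 1.

Treewidth 1.
One such decomposition:
Bags: B1 = {4, 5}  B2 = {5, 7}  B3 = {3, 7}  B4 = {2, 3}  B5 = {2, 8}  B6 = {1, 8}  B7 = {1, 6}  B8 = {0, 6}
Tree: B1–B2, B2–B3, B3–B4, B4–B5, B5–B6, B6–B7, B7–B8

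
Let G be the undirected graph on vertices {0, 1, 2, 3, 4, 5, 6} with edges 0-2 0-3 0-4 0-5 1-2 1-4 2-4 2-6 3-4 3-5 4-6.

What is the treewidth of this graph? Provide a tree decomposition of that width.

Treewidth 2.
One such decomposition:
Bags: B1 = {2, 4, 6}  B2 = {0, 2, 4}  B3 = {0, 3, 4}  B4 = {1, 2, 4}  B5 = {0, 3, 5}
Tree: B1–B2, B2–B3, B1–B4, B3–B5

Each bag holds 3 vertices, so the decomposition has width 2, which upper-bounds the treewidth. On the other hand G contains the 3-clique {0, 2, 4}. A clique must lie in a single bag of any decomposition, so no decomposition can have width below 2. Therefore the treewidth is 2.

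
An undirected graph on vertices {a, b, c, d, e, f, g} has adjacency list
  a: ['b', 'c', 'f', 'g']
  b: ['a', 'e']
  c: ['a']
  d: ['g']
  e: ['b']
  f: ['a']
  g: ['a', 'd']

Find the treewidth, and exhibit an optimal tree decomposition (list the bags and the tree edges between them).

Treewidth 1.
One such decomposition:
Bags: B1 = {a, c}  B2 = {a, g}  B3 = {d, g}  B4 = {a, b}  B5 = {a, f}  B6 = {b, e}
Tree: B1–B2, B2–B3, B2–B4, B2–B5, B4–B6

Every bag has size at most 2, so the width is 2 − 1 = 1 and tw(G) ≤ 1. G has an edge, so its treewidth is at least 1. Combining the bounds, tw(G) = 1.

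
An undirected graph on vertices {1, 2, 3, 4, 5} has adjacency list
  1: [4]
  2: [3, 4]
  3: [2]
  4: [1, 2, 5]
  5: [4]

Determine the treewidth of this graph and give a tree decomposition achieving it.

Each bag holds 2 vertices, so the decomposition has width 1, which upper-bounds the treewidth. Since G has at least one edge (e.g. 1–4), it is not an edgeless graph, so tw(G) ≥ 1. Therefore the treewidth is 1.

Treewidth 1.
Bags: B1 = {1, 4}  B2 = {2, 4}  B3 = {2, 3}  B4 = {4, 5}
Tree: B1–B2, B2–B3, B2–B4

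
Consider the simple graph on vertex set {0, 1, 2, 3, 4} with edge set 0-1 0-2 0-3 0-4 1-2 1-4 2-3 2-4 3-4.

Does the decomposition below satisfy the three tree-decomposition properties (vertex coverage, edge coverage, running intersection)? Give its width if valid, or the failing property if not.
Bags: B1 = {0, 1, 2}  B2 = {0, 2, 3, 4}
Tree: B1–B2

A tree decomposition must satisfy three properties: every vertex lies in some bag; for every edge, both endpoints lie together in some bag; and for every vertex, the bags containing it form a connected subtree. Here edge (4,1) lies in no bag, so the decomposition is invalid.

No — edge (4,1) lies in no bag.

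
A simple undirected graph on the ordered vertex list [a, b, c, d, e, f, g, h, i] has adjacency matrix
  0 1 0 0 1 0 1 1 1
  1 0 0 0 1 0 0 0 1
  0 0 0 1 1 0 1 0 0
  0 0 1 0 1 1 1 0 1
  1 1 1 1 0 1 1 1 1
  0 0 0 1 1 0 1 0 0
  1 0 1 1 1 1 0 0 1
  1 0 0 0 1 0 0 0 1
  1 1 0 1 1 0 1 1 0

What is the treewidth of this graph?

3

A width-3 tree decomposition is:
Bags: B1 = {a, e, g, i}  B2 = {a, b, e, i}  B3 = {d, e, g, i}  B4 = {d, e, f, g}  B5 = {c, d, e, g}  B6 = {a, e, h, i}
Tree: B1–B2, B1–B3, B3–B4, B4–B5, B1–B6
Every bag has size at most 4, so the width is 4 − 1 = 3 and tw(G) ≤ 3. For the lower bound, the 4 vertices {c, d, e, g} are pairwise adjacent, and any tree decomposition puts a clique entirely inside one bag — forcing width ≥ 3. The upper and lower bounds meet at 3, so that is the treewidth.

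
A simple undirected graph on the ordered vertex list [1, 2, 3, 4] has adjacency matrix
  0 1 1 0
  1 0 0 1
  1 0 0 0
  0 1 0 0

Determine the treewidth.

A width-1 tree decomposition is:
Bags: B1 = {1, 3}  B2 = {1, 2}  B3 = {2, 4}
Tree: B1–B2, B2–B3
The largest bag has 2 vertices, giving width 1; this decomposition certifies tw(G) ≤ 1. Since G has at least one edge (e.g. 3–1), it is not an edgeless graph, so tw(G) ≥ 1. Hence tw(G) = 1 exactly.

1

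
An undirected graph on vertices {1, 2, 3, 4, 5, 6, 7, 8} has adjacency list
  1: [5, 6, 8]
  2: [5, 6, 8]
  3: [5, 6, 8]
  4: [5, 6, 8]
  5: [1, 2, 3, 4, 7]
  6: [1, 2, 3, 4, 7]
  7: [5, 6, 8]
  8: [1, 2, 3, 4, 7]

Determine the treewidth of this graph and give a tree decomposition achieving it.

Treewidth 3.
One optimal decomposition is:
Bags: B1 = {2, 5, 6, 8}  B2 = {5, 6, 7, 8}  B3 = {4, 5, 6, 8}  B4 = {3, 5, 6, 8}  B5 = {1, 5, 6, 8}
Tree: B1–B2, B2–B3, B3–B4, B4–B5

Every bag has size at most 4, so the width is 4 − 1 = 3 and tw(G) ≤ 3. For the lower bound: the 4 vertex sets {2,8}, {6,7}, {5}, {4} are disjoint, each induces a connected subgraph, and every pair is joined by at least one edge of G. Contracting each set to a single vertex therefore yields K_{4} as a minor, and since treewidth is minor-monotone, tw(G) ≥ tw(K_{4}) = 3. The upper and lower bounds meet at 3, so that is the treewidth.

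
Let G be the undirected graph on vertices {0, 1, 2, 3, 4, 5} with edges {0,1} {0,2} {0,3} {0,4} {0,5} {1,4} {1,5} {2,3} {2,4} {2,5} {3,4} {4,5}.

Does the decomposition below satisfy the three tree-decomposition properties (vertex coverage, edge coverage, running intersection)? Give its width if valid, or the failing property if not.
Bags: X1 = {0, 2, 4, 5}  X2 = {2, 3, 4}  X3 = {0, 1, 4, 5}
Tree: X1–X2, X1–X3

No — edge (0,3) lies in no bag.

A tree decomposition must satisfy three properties: every vertex lies in some bag; for every edge, both endpoints lie together in some bag; and for every vertex, the bags containing it form a connected subtree. Here edge (0,3) lies in no bag, so the decomposition is invalid.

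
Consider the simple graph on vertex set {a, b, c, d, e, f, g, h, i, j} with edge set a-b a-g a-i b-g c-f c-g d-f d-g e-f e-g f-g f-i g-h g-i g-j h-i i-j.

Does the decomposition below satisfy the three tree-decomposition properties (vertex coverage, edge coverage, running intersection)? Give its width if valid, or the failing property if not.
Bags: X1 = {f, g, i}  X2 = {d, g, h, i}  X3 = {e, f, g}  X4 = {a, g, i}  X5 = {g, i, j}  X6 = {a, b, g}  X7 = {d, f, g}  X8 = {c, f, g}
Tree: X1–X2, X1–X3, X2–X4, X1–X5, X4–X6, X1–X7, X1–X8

A tree decomposition must satisfy three properties: every vertex lies in some bag; for every edge, both endpoints lie together in some bag; and for every vertex, the bags containing it form a connected subtree. Here bags containing vertex d are not connected in the tree, so the decomposition is invalid.

No — bags containing vertex d are not connected in the tree.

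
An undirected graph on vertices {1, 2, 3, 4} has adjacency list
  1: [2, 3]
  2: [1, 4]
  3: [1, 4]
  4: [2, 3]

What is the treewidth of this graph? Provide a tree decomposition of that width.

Treewidth 2.
One optimal decomposition is:
Bags: B1 = {1, 3, 4}  B2 = {1, 2, 4}
Tree: B1–B2

Every bag has size at most 3, so the width is 3 − 1 = 2 and tw(G) ≤ 2. The edges 1–3–4–2–1 form a cycle, so G is not a tree and its treewidth is at least 2. Therefore the treewidth is 2.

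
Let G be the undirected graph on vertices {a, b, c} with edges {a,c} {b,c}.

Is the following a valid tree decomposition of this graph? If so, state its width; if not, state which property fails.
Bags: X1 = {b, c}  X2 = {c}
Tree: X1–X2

A tree decomposition must satisfy three properties: every vertex lies in some bag; for every edge, both endpoints lie together in some bag; and for every vertex, the bags containing it form a connected subtree. Here vertex a appears in no bag, so the decomposition is invalid.

No — vertex a appears in no bag.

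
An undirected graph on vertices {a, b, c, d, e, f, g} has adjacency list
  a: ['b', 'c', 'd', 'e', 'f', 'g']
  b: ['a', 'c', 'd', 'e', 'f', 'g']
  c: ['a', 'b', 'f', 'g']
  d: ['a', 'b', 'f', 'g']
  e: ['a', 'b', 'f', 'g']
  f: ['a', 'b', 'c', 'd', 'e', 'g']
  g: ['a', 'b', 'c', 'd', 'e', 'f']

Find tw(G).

A width-4 tree decomposition is:
Bags: B1 = {a, b, c, f, g}  B2 = {a, b, e, f, g}  B3 = {a, b, d, f, g}
Tree: B1–B2, B1–B3
Each bag holds 5 vertices, so the decomposition has width 4, which upper-bounds the treewidth. Conversely, {a, b, d, f, g} is a clique of size 5, and the vertices of any clique must share a bag in every tree decomposition; so some bag has ≥ 5 vertices and tw(G) ≥ 4. Therefore the treewidth is 4.

4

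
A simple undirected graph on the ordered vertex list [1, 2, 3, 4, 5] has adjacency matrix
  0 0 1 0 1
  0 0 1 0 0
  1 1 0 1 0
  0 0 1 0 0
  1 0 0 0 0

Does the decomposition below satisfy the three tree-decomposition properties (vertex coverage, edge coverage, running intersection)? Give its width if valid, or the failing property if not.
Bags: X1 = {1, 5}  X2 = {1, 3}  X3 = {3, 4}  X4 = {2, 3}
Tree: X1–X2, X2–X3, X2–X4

Every vertex of G appears in some bag (union = {1, 2, 3, 4, 5}); every edge is covered by a bag; and for each vertex v the set of bags containing v is connected in the bag tree. The decomposition is therefore valid. The largest bag has 2 vertices, so the width is 1.

Yes; width 1.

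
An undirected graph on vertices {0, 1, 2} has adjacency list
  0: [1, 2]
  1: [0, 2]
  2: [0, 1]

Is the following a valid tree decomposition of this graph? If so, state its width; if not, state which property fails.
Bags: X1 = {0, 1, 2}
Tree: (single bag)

Every vertex of G appears in some bag (union = {0, 1, 2}); every edge is covered by a bag; and for each vertex v the set of bags containing v is connected in the bag tree. The decomposition is therefore valid. The largest bag has 3 vertices, so the width is 2.

Yes; width 2.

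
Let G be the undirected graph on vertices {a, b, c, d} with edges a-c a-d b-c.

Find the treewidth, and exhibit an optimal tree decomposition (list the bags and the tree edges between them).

Each bag holds 2 vertices, so the decomposition has width 1, which upper-bounds the treewidth. Any graph with an edge has treewidth ≥ 1, and G has the edge a–c. Therefore the treewidth is 1.

Treewidth 1.
Bags: B1 = {a, c}  B2 = {b, c}  B3 = {a, d}
Tree: B1–B2, B1–B3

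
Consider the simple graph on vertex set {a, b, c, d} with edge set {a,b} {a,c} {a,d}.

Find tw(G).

A width-1 tree decomposition is:
Bags: B1 = {a, c}  B2 = {a, d}  B3 = {a, b}
Tree: B1–B2, B1–B3
The largest bag has 2 vertices, giving width 1; this decomposition certifies tw(G) ≤ 1. G has an edge, so its treewidth is at least 1. Therefore the treewidth is 1.

1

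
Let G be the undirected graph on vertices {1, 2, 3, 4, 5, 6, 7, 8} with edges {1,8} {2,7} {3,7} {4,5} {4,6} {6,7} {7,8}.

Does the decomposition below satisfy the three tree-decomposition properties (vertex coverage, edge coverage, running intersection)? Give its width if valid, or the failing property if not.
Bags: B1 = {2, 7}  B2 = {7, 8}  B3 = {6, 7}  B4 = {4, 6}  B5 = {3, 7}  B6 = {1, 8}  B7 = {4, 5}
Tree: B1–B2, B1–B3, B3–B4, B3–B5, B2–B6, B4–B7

Every vertex of G appears in some bag (union = {1, 2, 3, 4, 5, 6, 7, 8}); every edge is covered by a bag; and for each vertex v the set of bags containing v is connected in the bag tree. The decomposition is therefore valid. The largest bag has 2 vertices, so the width is 1.

Yes; width 1.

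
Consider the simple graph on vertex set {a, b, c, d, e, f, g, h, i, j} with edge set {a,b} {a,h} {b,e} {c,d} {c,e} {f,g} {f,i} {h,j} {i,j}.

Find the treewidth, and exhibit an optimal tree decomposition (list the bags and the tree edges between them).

Each bag holds 2 vertices, so the decomposition has width 1, which upper-bounds the treewidth. Since G has at least one edge (e.g. d–c), it is not an edgeless graph, so tw(G) ≥ 1. Therefore the treewidth is 1.

Treewidth 1.
One optimal decomposition is:
Bags: B1 = {c, d}  B2 = {c, e}  B3 = {b, e}  B4 = {a, b}  B5 = {a, h}  B6 = {h, j}  B7 = {i, j}  B8 = {f, i}  B9 = {f, g}
Tree: B1–B2, B2–B3, B3–B4, B4–B5, B5–B6, B6–B7, B7–B8, B8–B9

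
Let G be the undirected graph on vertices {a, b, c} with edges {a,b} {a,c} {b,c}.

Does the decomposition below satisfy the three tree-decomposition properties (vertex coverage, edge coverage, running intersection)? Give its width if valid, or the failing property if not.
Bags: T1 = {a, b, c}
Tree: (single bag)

Checking the three conditions: (i) the bags cover all of {a, b, c}; (ii) for each edge, some bag contains both endpoints; (iii) the bags containing any fixed vertex form a subtree. All hold, so the decomposition is valid with width 3 − 1 = 2.

Yes; width 2.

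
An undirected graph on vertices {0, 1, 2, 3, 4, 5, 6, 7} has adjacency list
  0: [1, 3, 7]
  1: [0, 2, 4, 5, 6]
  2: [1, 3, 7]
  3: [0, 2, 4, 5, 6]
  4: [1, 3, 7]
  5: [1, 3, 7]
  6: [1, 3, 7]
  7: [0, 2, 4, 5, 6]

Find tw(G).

A width-3 tree decomposition is:
Bags: B1 = {1, 3, 4, 7}  B2 = {1, 2, 3, 7}  B3 = {1, 3, 5, 7}  B4 = {0, 1, 3, 7}  B5 = {1, 3, 6, 7}
Tree: B1–B2, B2–B3, B3–B4, B4–B5
Each bag holds 4 vertices, so the decomposition has width 3, which upper-bounds the treewidth. For the lower bound: the 4 vertex sets {1,4}, {2,3}, {7}, {5} are disjoint, each induces a connected subgraph, and every pair is joined by at least one edge of G. Contracting each set to a single vertex therefore yields K_{4} as a minor, and since treewidth is minor-monotone, tw(G) ≥ tw(K_{4}) = 3. Combining the bounds, tw(G) = 3.

3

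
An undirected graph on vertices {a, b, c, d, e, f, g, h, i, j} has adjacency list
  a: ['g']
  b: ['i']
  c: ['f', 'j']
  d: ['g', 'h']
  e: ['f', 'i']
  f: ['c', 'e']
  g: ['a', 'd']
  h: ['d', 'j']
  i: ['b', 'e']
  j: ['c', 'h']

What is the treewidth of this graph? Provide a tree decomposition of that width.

The largest bag has 2 vertices, giving width 1; this decomposition certifies tw(G) ≤ 1. Any graph with an edge has treewidth ≥ 1, and G has the edge a–g. The upper and lower bounds meet at 1, so that is the treewidth.

Treewidth 1.
One optimal decomposition is:
Bags: B1 = {a, g}  B2 = {d, g}  B3 = {d, h}  B4 = {h, j}  B5 = {c, j}  B6 = {c, f}  B7 = {e, f}  B8 = {e, i}  B9 = {b, i}
Tree: B1–B2, B2–B3, B3–B4, B4–B5, B5–B6, B6–B7, B7–B8, B8–B9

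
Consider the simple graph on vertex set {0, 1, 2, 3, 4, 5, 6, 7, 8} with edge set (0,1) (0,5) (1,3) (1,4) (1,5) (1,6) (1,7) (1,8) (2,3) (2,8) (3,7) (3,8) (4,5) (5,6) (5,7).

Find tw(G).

A width-2 tree decomposition is:
Bags: B1 = {1, 3, 8}  B2 = {1, 3, 7}  B3 = {1, 5, 7}  B4 = {2, 3, 8}  B5 = {1, 5, 6}  B6 = {1, 4, 5}  B7 = {0, 1, 5}
Tree: B1–B2, B2–B3, B1–B4, B3–B5, B5–B6, B3–B7
Every bag has size at most 3, so the width is 3 − 1 = 2 and tw(G) ≤ 2. Conversely, {1, 3, 8} is a clique of size 3, and the vertices of any clique must share a bag in every tree decomposition; so some bag has ≥ 3 vertices and tw(G) ≥ 2. Hence tw(G) = 2 exactly.

2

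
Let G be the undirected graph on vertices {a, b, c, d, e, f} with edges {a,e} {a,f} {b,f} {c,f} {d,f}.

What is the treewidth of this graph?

1

A width-1 tree decomposition is:
Bags: B1 = {b, f}  B2 = {c, f}  B3 = {a, f}  B4 = {a, e}  B5 = {d, f}
Tree: B1–B2, B2–B3, B3–B4, B2–B5
Every bag has size at most 2, so the width is 2 − 1 = 1 and tw(G) ≤ 1. Any graph with an edge has treewidth ≥ 1, and G has the edge f–b. Combining the bounds, tw(G) = 1.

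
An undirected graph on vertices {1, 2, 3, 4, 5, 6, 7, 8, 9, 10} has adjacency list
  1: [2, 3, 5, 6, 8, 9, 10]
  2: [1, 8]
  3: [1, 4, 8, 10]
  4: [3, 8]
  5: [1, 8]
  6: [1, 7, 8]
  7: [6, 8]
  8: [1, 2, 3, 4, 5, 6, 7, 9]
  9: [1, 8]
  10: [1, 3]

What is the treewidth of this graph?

A width-2 tree decomposition is:
Bags: B1 = {1, 3, 8}  B2 = {1, 8, 9}  B3 = {1, 6, 8}  B4 = {1, 3, 10}  B5 = {3, 4, 8}  B6 = {6, 7, 8}  B7 = {1, 2, 8}  B8 = {1, 5, 8}
Tree: B1–B2, B1–B3, B1–B4, B1–B5, B3–B6, B1–B7, B1–B8
Each bag holds 3 vertices, so the decomposition has width 2, which upper-bounds the treewidth. For the lower bound, the 3 vertices {1, 2, 8} are pairwise adjacent, and any tree decomposition puts a clique entirely inside one bag — forcing width ≥ 2. Hence tw(G) = 2 exactly.

2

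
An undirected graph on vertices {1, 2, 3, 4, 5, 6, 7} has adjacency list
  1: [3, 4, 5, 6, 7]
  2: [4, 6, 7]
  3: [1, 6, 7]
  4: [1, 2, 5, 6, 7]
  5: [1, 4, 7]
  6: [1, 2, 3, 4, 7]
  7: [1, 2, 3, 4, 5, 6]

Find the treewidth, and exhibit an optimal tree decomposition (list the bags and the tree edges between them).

The largest bag has 4 vertices, giving width 3; this decomposition certifies tw(G) ≤ 3. On the other hand G contains the 4-clique {1, 3, 6, 7}. A clique must lie in a single bag of any decomposition, so no decomposition can have width below 3. The upper and lower bounds meet at 3, so that is the treewidth.

Treewidth 3.
One optimal decomposition is:
Bags: B1 = {1, 3, 6, 7}  B2 = {1, 4, 6, 7}  B3 = {1, 4, 5, 7}  B4 = {2, 4, 6, 7}
Tree: B1–B2, B2–B3, B2–B4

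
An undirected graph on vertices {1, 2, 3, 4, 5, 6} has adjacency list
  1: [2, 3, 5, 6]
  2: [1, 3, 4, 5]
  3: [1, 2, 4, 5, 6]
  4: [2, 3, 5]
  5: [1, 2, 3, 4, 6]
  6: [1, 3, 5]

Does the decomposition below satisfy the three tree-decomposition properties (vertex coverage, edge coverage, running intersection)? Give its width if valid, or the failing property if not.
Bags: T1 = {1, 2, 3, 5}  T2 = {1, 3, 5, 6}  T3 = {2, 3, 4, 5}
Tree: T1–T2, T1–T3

Yes; width 3.

Vertex coverage: the bags together contain {1, 2, 3, 4, 5, 6}, the full vertex set. Edge coverage: each edge of G has both endpoints in at least one bag. Running intersection: for every vertex, the bags containing it form a connected subtree. All three properties hold, so this is a valid tree decomposition of width max|bag| − 1 = 3, and hence tw(G) ≤ 3.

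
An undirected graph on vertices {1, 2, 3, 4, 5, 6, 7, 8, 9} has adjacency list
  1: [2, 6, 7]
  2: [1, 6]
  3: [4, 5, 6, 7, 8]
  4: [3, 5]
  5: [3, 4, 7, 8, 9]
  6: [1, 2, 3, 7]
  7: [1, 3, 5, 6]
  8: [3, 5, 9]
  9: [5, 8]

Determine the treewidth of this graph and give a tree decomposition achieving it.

Treewidth 2.
One such decomposition:
Bags: B1 = {3, 6, 7}  B2 = {1, 6, 7}  B3 = {3, 5, 7}  B4 = {3, 5, 8}  B5 = {1, 2, 6}  B6 = {5, 8, 9}  B7 = {3, 4, 5}
Tree: B1–B2, B1–B3, B3–B4, B2–B5, B4–B6, B4–B7

The largest bag has 3 vertices, giving width 2; this decomposition certifies tw(G) ≤ 2. On the other hand G contains the 3-clique {1, 2, 6}. A clique must lie in a single bag of any decomposition, so no decomposition can have width below 2. Hence tw(G) = 2 exactly.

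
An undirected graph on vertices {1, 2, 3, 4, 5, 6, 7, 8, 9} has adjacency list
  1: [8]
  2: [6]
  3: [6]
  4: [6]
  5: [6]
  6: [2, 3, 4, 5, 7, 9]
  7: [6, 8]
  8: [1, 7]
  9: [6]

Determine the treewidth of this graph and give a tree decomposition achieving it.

The largest bag has 2 vertices, giving width 1; this decomposition certifies tw(G) ≤ 1. Any graph with an edge has treewidth ≥ 1, and G has the edge 2–6. Combining the bounds, tw(G) = 1.

Treewidth 1.
One such decomposition:
Bags: B1 = {2, 6}  B2 = {6, 7}  B3 = {6, 9}  B4 = {4, 6}  B5 = {7, 8}  B6 = {3, 6}  B7 = {5, 6}  B8 = {1, 8}
Tree: B1–B2, B2–B3, B2–B4, B2–B5, B2–B6, B2–B7, B5–B8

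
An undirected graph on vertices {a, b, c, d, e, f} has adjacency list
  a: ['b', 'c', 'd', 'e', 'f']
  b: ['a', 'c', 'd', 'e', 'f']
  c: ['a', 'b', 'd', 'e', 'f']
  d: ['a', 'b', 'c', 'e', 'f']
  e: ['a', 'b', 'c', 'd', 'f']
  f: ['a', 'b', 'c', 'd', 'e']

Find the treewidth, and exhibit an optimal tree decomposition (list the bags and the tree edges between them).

With just one bag of size 6, the width is 6 − 1 = 5, so tw(G) ≤ 5. On the other hand G contains the 6-clique {a, b, c, d, e, f}. A clique must lie in a single bag of any decomposition, so no decomposition can have width below 5. Hence tw(G) = 5 exactly.

Treewidth 5.
One such decomposition:
Bags: B1 = {a, b, c, d, e, f}
Tree: (single bag)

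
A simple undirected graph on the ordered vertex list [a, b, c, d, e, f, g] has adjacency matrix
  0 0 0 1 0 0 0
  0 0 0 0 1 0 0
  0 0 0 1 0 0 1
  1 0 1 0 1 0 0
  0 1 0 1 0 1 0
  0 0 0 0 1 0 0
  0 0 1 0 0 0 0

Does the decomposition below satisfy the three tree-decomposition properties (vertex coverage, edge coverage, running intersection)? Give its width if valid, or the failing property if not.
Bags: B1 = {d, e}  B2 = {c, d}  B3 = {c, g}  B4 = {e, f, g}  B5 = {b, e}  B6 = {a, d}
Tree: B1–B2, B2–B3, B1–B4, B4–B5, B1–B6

A tree decomposition must satisfy three properties: every vertex lies in some bag; for every edge, both endpoints lie together in some bag; and for every vertex, the bags containing it form a connected subtree. Here bags containing vertex g are not connected in the tree, so the decomposition is invalid.

No — bags containing vertex g are not connected in the tree.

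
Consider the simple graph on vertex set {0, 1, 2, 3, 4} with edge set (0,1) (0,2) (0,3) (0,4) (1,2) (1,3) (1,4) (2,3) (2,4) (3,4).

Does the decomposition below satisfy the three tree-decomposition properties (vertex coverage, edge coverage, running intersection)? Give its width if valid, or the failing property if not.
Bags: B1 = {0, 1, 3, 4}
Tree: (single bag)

A tree decomposition must satisfy three properties: every vertex lies in some bag; for every edge, both endpoints lie together in some bag; and for every vertex, the bags containing it form a connected subtree. Here vertex 2 appears in no bag, so the decomposition is invalid.

No — vertex 2 appears in no bag.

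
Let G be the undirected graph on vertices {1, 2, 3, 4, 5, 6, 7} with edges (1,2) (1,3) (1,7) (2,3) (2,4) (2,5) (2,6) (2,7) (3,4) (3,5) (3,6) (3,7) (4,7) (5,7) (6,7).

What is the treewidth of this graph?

A width-3 tree decomposition is:
Bags: B1 = {2, 3, 5, 7}  B2 = {2, 3, 6, 7}  B3 = {1, 2, 3, 7}  B4 = {2, 3, 4, 7}
Tree: B1–B2, B1–B3, B3–B4
The largest bag has 4 vertices, giving width 3; this decomposition certifies tw(G) ≤ 3. For the lower bound, the 4 vertices {1, 2, 3, 7} are pairwise adjacent, and any tree decomposition puts a clique entirely inside one bag — forcing width ≥ 3. Combining the bounds, tw(G) = 3.

3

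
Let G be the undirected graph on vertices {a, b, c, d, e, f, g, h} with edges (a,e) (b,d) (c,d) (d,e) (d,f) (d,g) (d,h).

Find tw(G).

1

A width-1 tree decomposition is:
Bags: B1 = {d, e}  B2 = {a, e}  B3 = {d, f}  B4 = {c, d}  B5 = {d, g}  B6 = {b, d}  B7 = {d, h}
Tree: B1–B2, B1–B3, B3–B4, B4–B5, B4–B6, B3–B7
The largest bag has 2 vertices, giving width 1; this decomposition certifies tw(G) ≤ 1. Since G has at least one edge (e.g. d–e), it is not an edgeless graph, so tw(G) ≥ 1. Combining the bounds, tw(G) = 1.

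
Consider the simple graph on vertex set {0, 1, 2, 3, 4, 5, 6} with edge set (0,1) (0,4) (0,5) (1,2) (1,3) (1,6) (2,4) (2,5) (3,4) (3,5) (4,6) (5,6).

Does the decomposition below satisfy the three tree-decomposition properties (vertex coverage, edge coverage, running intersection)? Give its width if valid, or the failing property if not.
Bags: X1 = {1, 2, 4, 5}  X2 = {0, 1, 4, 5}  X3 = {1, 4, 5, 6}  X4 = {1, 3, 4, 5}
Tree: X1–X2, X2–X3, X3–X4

Vertex coverage: the bags together contain {0, 1, 2, 3, 4, 5, 6}, the full vertex set. Edge coverage: each edge of G has both endpoints in at least one bag. Running intersection: for every vertex, the bags containing it form a connected subtree. All three properties hold, so this is a valid tree decomposition of width max|bag| − 1 = 3, and hence tw(G) ≤ 3.

Yes; width 3.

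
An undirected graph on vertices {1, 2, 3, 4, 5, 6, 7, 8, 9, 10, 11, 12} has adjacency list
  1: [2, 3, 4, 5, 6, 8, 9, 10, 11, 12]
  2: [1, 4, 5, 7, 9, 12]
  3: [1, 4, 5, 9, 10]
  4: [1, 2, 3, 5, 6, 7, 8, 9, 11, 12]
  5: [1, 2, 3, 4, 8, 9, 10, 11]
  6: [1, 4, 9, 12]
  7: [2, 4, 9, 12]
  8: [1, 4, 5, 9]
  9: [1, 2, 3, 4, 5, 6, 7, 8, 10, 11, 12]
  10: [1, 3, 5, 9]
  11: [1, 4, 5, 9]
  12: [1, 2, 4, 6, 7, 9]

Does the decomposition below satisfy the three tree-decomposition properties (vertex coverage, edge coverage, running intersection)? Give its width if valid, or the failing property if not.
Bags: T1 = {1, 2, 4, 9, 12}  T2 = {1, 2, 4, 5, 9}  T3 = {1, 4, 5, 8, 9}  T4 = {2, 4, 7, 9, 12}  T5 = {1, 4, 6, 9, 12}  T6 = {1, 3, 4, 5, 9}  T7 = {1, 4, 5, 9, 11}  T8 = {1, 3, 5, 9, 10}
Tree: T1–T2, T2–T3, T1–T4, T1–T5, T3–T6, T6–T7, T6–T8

Yes; width 4.

Vertex coverage: the bags together contain {1, 2, 3, 4, 5, 6, 7, 8, 9, 10, 11, 12}, the full vertex set. Edge coverage: each edge of G has both endpoints in at least one bag. Running intersection: for every vertex, the bags containing it form a connected subtree. All three properties hold, so this is a valid tree decomposition of width max|bag| − 1 = 4, and hence tw(G) ≤ 4.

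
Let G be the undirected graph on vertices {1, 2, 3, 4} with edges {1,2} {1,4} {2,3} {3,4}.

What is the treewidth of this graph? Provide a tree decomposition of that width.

Treewidth 2.
One optimal decomposition is:
Bags: B1 = {1, 3, 4}  B2 = {1, 2, 3}
Tree: B1–B2

Each bag holds 3 vertices, so the decomposition has width 2, which upper-bounds the treewidth. For the lower bound, G contains the cycle 1–4–3–2–1, so G is not a forest; only forests have treewidth ≤ 1, hence tw(G) ≥ 2. Hence tw(G) = 2 exactly.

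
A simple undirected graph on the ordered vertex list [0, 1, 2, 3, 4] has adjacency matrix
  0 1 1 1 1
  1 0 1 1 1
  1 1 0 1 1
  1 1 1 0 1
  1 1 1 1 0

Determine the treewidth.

4

A width-4 tree decomposition is:
Bags: B1 = {0, 1, 2, 3, 4}
Tree: (single bag)
A single bag containing all 5 vertices is trivially a valid decomposition of width 4. Conversely, {0, 1, 2, 3, 4} is a clique of size 5, and the vertices of any clique must share a bag in every tree decomposition; so some bag has ≥ 5 vertices and tw(G) ≥ 4. Combining the bounds, tw(G) = 4.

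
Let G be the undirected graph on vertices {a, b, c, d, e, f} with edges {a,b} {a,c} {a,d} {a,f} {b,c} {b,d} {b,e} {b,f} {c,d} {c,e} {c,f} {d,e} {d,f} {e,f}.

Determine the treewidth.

4

A width-4 tree decomposition is:
Bags: B1 = {a, b, c, d, f}  B2 = {b, c, d, e, f}
Tree: B1–B2
Each bag holds 5 vertices, so the decomposition has width 4, which upper-bounds the treewidth. On the other hand G contains the 5-clique {b, c, d, e, f}. A clique must lie in a single bag of any decomposition, so no decomposition can have width below 4. Therefore the treewidth is 4.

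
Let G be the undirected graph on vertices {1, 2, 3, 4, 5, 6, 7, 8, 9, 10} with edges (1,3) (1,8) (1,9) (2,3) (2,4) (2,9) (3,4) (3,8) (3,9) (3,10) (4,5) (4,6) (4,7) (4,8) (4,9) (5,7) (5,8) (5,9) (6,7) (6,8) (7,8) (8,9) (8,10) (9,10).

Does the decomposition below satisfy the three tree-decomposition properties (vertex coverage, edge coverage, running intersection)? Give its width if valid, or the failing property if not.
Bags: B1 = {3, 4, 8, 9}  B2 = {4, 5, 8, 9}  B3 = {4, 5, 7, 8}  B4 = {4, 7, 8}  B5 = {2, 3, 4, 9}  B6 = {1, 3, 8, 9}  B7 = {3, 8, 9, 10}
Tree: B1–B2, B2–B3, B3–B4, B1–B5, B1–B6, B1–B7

A tree decomposition must satisfy three properties: every vertex lies in some bag; for every edge, both endpoints lie together in some bag; and for every vertex, the bags containing it form a connected subtree. Here vertex 6 appears in no bag, so the decomposition is invalid.

No — vertex 6 appears in no bag.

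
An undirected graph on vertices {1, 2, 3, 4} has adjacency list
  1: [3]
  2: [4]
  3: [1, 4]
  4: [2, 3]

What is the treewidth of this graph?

A width-1 tree decomposition is:
Bags: B1 = {3, 4}  B2 = {1, 3}  B3 = {2, 4}
Tree: B1–B2, B1–B3
Each bag holds 2 vertices, so the decomposition has width 1, which upper-bounds the treewidth. Any graph with an edge has treewidth ≥ 1, and G has the edge 3–4. Hence tw(G) = 1 exactly.

1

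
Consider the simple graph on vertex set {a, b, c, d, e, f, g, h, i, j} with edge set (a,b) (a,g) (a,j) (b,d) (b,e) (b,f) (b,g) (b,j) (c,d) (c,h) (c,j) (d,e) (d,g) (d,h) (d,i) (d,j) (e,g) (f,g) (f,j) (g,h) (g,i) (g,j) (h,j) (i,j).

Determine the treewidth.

A width-3 tree decomposition is:
Bags: B1 = {b, f, g, j}  B2 = {b, d, g, j}  B3 = {a, b, g, j}  B4 = {d, g, h, j}  B5 = {c, d, h, j}  B6 = {d, g, i, j}  B7 = {b, d, e, g}
Tree: B1–B2, B2–B3, B2–B4, B4–B5, B4–B6, B2–B7
Every bag has size at most 4, so the width is 4 − 1 = 3 and tw(G) ≤ 3. Conversely, {d, g, h, j} is a clique of size 4, and the vertices of any clique must share a bag in every tree decomposition; so some bag has ≥ 4 vertices and tw(G) ≥ 3. Combining the bounds, tw(G) = 3.

3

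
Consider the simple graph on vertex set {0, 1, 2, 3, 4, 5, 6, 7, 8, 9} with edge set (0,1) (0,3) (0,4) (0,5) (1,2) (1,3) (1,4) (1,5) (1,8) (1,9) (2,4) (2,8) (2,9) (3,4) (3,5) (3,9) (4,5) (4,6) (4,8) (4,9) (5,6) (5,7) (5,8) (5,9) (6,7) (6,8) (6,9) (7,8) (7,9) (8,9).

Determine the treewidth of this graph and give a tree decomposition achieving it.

Every bag has size at most 5, so the width is 5 − 1 = 4 and tw(G) ≤ 4. For the lower bound, the 5 vertices {1, 2, 4, 8, 9} are pairwise adjacent, and any tree decomposition puts a clique entirely inside one bag — forcing width ≥ 4. Hence tw(G) = 4 exactly.

Treewidth 4.
One optimal decomposition is:
Bags: B1 = {1, 3, 4, 5, 9}  B2 = {1, 4, 5, 8, 9}  B3 = {4, 5, 6, 8, 9}  B4 = {5, 6, 7, 8, 9}  B5 = {1, 2, 4, 8, 9}  B6 = {0, 1, 3, 4, 5}
Tree: B1–B2, B2–B3, B3–B4, B2–B5, B1–B6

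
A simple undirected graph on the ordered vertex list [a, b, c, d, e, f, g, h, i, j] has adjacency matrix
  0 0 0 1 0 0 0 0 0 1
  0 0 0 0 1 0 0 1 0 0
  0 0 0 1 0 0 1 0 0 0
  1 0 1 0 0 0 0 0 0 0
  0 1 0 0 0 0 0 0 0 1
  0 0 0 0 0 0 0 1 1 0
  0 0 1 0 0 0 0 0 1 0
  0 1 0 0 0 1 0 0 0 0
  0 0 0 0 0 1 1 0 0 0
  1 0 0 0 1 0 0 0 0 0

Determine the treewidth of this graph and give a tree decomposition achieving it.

Each bag holds 3 vertices, so the decomposition has width 2, which upper-bounds the treewidth. The edges f–h–b–e–j–a–d–c–g–i–f form a cycle, so G is not a tree and its treewidth is at least 2. Therefore the treewidth is 2.

Treewidth 2.
Bags: B1 = {b, f, h}  B2 = {b, e, f}  B3 = {e, f, j}  B4 = {a, f, j}  B5 = {a, d, f}  B6 = {c, d, f}  B7 = {c, f, g}  B8 = {f, g, i}
Tree: B1–B2, B2–B3, B3–B4, B4–B5, B5–B6, B6–B7, B7–B8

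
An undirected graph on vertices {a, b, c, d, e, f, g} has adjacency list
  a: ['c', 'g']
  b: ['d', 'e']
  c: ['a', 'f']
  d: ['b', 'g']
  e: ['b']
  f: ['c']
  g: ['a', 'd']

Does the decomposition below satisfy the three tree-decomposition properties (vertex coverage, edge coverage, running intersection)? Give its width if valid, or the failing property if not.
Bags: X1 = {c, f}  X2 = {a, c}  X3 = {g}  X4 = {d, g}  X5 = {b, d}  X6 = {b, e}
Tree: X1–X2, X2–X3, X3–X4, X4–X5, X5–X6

A tree decomposition must satisfy three properties: every vertex lies in some bag; for every edge, both endpoints lie together in some bag; and for every vertex, the bags containing it form a connected subtree. Here edge (a,g) lies in no bag, so the decomposition is invalid.

No — edge (a,g) lies in no bag.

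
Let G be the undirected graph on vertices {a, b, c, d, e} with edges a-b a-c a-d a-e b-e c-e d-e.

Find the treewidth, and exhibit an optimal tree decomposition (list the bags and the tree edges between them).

Each bag holds 3 vertices, so the decomposition has width 2, which upper-bounds the treewidth. For the lower bound, the 3 vertices {a, d, e} are pairwise adjacent, and any tree decomposition puts a clique entirely inside one bag — forcing width ≥ 2. Combining the bounds, tw(G) = 2.

Treewidth 2.
One such decomposition:
Bags: B1 = {a, c, e}  B2 = {a, b, e}  B3 = {a, d, e}
Tree: B1–B2, B2–B3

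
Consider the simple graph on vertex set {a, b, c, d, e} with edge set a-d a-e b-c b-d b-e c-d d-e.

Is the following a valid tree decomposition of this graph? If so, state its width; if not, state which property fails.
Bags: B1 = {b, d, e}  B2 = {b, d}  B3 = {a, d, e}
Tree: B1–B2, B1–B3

A tree decomposition must satisfy three properties: every vertex lies in some bag; for every edge, both endpoints lie together in some bag; and for every vertex, the bags containing it form a connected subtree. Here vertex c appears in no bag, so the decomposition is invalid.

No — vertex c appears in no bag.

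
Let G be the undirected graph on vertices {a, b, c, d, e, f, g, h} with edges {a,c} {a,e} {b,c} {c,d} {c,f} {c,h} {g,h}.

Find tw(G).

A width-1 tree decomposition is:
Bags: B1 = {c, h}  B2 = {g, h}  B3 = {a, c}  B4 = {c, d}  B5 = {a, e}  B6 = {b, c}  B7 = {c, f}
Tree: B1–B2, B1–B3, B3–B4, B3–B5, B3–B6, B1–B7
The largest bag has 2 vertices, giving width 1; this decomposition certifies tw(G) ≤ 1. Any graph with an edge has treewidth ≥ 1, and G has the edge c–h. The upper and lower bounds meet at 1, so that is the treewidth.

1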